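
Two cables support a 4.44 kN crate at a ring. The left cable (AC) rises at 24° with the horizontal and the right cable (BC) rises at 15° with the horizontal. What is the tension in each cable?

T_AC = 6.815 kN, T_BC = 6.445 kN

ΣF_x = 0: −T_AC·cos24° + T_BC·cos15° = 0 → T_BC = 0.945772·T_AC.
ΣF_y = 0: T_AC·sin24° + T_BC·sin15° = 4.44.
Substitute: T_AC·(0.406737 + 0.945772·0.258819) = 4.44 → T_AC = 6.81483 ≈ 6.815 kN.
Then T_BC = 0.945772 × 6.81483 = 6.445 kN.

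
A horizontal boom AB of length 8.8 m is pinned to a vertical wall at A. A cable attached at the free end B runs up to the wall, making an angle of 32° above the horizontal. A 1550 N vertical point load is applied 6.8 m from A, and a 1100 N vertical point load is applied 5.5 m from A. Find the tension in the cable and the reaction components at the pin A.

ΣM about A: T·sin32°·8.8 − 1550·6.8 − 1100·5.5 = 0 → T = 16590/(8.8·0.529919) = 3557.58 ≈ 3558 N.
ΣF_x = 0: A_x − T·cos32° = 0 → A_x = 3557.58 × 0.848048 = 3017 N.
ΣF_y = 0: A_y + T·sin32° − 1550 − 1100 = 0 → A_y = 2650 − 3557.58 × 0.529919 = 764.8 N.

T = 3558 N, A_x = 3017 N, A_y = 764.8 N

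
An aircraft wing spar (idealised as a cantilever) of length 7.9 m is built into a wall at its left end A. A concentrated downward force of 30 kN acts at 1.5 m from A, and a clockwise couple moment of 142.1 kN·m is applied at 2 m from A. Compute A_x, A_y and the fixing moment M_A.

ΣF_x = 0: A_x = 0.
ΣF_y = 0: A_y − 30 = 0 → A_y = 30.00 kN.
ΣM about A: M_A − 30·1.5 − 142.1 = 0 → M_A = 187.1 kN·m.

A_x = 0, A_y = 30.00 kN, M_A = 187.1 kN·m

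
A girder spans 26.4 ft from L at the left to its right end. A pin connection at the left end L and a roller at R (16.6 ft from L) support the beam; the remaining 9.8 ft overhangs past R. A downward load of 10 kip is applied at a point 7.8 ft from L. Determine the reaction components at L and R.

Moments about L: R_y·16.6 − 10·7.8 = 0 → R_y = 78/16.6 = 4.6988 ≈ 4.699 kip.
ΣF_y = 0: L_y + 4.6988 − 10 = 0 → L_y = 5.301 kip.
ΣF_x = 0: no horizontal applied forces, so L_x = 0.

L_x = 0, L_y = 5.301 kip, R_y = 4.699 kip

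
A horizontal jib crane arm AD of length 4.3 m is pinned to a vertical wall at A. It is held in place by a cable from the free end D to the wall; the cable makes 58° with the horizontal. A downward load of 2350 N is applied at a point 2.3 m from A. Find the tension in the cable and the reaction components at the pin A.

ΣM about A: T·sin58°·4.3 − 2350·2.3 = 0 → T = 5405/(4.3·0.848048) = 1482.2 ≈ 1482 N.
ΣF_x = 0: A_x − T·cos58° = 0 → A_x = 1482.2 × 0.529919 = 785.4 N.
ΣF_y = 0: A_y + T·sin58° − 2350 = 0 → A_y = 2350 − 1482.2 × 0.848048 = 1093 N.

T = 1482 N, A_x = 785.4 N, A_y = 1093 N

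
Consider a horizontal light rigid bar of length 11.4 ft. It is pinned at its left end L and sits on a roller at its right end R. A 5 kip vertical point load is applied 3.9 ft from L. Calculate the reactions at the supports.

ΣM about L: R_y·11.4 − 5·3.9 = 0 → R_y = 19.5/11.4 = 1.71053 ≈ 1.711 kip.
ΣF_y = 0: L_y + 1.71053 − 5 = 0 → L_y = 3.289 kip.
ΣF_x = 0: no horizontal applied forces, so L_x = 0.

L_x = 0, L_y = 3.289 kip, R_y = 1.711 kip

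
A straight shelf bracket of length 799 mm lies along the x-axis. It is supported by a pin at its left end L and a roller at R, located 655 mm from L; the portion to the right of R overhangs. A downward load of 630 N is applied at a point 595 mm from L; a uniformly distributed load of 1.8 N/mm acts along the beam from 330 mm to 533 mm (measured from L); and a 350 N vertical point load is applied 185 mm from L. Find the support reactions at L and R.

L_x = 0, L_y = 433.5 N, R_y = 911.9 N

Resultant of the distributed load: 1.8 × 203 = 365.4 N at 431.5 mm from L.
Taking moments about L: R_y·655 − 630·595 − (1.8·203)·431.5 − 350·185 = 0 → R_y = 597270.1/655 = 911.863 ≈ 911.9 N.
ΣF_y = 0: L_y + 911.863 − 630 − 1.8·203 − 350 = 0 → L_y = 433.5 N.
ΣF_x = 0: no horizontal applied forces, so L_x = 0.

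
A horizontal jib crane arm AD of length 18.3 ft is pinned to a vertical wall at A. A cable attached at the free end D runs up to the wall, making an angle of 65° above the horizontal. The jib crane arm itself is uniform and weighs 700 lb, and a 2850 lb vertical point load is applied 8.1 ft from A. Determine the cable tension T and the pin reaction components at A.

T = 1778 lb, A_x = 751.4 lb, A_y = 1939 lb

ΣM about A: T·sin65°·18.3 − 700·9.15 − 2850·8.1 = 0 → T = 29490/(18.3·0.906308) = 1778.07 ≈ 1778 lb.
ΣF_x = 0: A_x − T·cos65° = 0 → A_x = 1778.07 × 0.422618 = 751.4 lb.
ΣF_y = 0: A_y + T·sin65° − 700 − 2850 = 0 → A_y = 3550 − 1778.07 × 0.906308 = 1939 lb.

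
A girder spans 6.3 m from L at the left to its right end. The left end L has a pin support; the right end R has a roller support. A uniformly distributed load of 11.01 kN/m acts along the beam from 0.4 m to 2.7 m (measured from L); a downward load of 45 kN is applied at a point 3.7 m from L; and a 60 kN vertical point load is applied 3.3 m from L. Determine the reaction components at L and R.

L_x = 0, L_y = 66.24 kN, R_y = 64.09 kN

Resultant of the distributed load: 11.01 × 2.3 = 25.323 kN at 1.55 m from L.
Moments about L: R_y·6.3 − (11.01·2.3)·1.55 − 45·3.7 − 60·3.3 = 0 → R_y = 403.75065/6.3 = 64.0874 ≈ 64.09 kN.
ΣF_y = 0: L_y + 64.0874 − 11.01·2.3 − 45 − 60 = 0 → L_y = 66.24 kN.
ΣF_x = 0: no horizontal applied forces, so L_x = 0.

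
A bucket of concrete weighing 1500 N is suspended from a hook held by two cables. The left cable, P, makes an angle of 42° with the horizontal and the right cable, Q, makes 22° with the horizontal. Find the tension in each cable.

ΣF_x = 0: −T_P·cos42° + T_Q·cos22° = 0 → T_Q = 0.801508·T_P.
ΣF_y = 0: T_P·sin42° + T_Q·sin22° = 1500.
Substitute: T_P·(0.669131 + 0.801508·0.374607) = 1500 → T_P = 1547.38 ≈ 1547 N.
Then T_Q = 0.801508 × 1547.38 = 1240 N.

T_P = 1547 N, T_Q = 1240 N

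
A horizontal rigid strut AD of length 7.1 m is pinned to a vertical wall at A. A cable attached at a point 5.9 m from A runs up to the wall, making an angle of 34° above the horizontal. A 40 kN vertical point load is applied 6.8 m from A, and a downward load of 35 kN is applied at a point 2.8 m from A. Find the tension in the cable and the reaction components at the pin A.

T = 112.1 kN, A_x = 92.97 kN, A_y = 12.29 kN

ΣM about A: T·sin34°·5.9 − 40·6.8 − 35·2.8 = 0 → T = 370/(5.9·0.559193) = 112.147 ≈ 112.1 kN.
ΣF_x = 0: A_x − T·cos34° = 0 → A_x = 112.147 × 0.829038 = 92.97 kN.
ΣF_y = 0: A_y + T·sin34° − 40 − 35 = 0 → A_y = 75 − 112.147 × 0.559193 = 12.29 kN.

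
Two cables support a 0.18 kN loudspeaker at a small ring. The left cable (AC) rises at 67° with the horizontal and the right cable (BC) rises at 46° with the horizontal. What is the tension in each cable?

T_AC = 0.1358 kN, T_BC = 0.07641 kN

ΣF_x = 0: −T_AC·cos67° + T_BC·cos46° = 0 → T_BC = 0.56248·T_AC.
ΣF_y = 0: T_AC·sin67° + T_BC·sin46° = 0.18.
Substitute: T_AC·(0.920505 + 0.56248·0.71934) = 0.18 → T_AC = 0.135837 ≈ 0.1358 kN.
Then T_BC = 0.56248 × 0.135837 = 0.07641 kN.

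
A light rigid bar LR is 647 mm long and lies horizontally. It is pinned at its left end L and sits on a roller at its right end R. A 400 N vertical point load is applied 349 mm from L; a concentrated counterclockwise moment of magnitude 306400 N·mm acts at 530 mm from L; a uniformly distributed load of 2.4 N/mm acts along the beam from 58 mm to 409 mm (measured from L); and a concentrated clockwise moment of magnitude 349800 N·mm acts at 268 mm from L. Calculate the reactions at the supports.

Resultant of the distributed load: 2.4 × 351 = 842.4 N at 233.5 mm from L.
Moments about L: R_y·647 − 400·349 + 306400 − (2.4·351)·233.5 − 349800 = 0 → R_y = 379700.4/647 = 586.863 ≈ 586.9 N.
ΣF_y = 0: L_y + 586.863 − 400 − 2.4·351 = 0 → L_y = 655.5 N.
ΣF_x = 0: no horizontal applied forces, so L_x = 0.

L_x = 0, L_y = 655.5 N, R_y = 586.9 N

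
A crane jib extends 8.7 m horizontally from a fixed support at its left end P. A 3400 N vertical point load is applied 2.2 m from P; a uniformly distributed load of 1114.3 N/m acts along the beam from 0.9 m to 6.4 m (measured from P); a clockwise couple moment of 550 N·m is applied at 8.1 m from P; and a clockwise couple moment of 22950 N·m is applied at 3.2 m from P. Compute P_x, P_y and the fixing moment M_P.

P_x = 0, P_y = 9529 N, M_P = 53350 N·m

Resultant of the distributed load: 1114.3 × 5.5 = 6128.65 N at 3.65 m from P.
ΣF_x = 0: P_x = 0.
ΣF_y = 0: P_y − 3400 − 1114.3·5.5 = 0 → P_y = 9529 N.
ΣM about P: M_P − 3400·2.2 − (1114.3·5.5)·3.65 − 550 − 22950 = 0 → M_P = 53350 N·m.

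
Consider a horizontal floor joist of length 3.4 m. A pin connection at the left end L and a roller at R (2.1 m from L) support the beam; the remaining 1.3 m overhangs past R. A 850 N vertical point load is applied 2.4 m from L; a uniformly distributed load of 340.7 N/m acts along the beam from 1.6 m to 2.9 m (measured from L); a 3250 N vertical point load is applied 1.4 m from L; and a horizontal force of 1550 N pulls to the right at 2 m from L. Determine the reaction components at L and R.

Resultant of the distributed load: 340.7 × 1.3 = 442.91 N at 2.25 m from L.
ΣM about L: R_y·2.1 − 850·2.4 − (340.7·1.3)·2.25 − 3250·1.4 = 0 → R_y = 7586.5475/2.1 = 3612.64 ≈ 3613 N.
ΣF_y = 0: L_y + 3612.64 − 850 − 340.7·1.3 − 3250 = 0 → L_y = 930.3 N.
ΣF_x = 0: L_x + 1550 = 0 → L_x = -1550 N.

L_x = -1550 N, L_y = 930.3 N, R_y = 3613 N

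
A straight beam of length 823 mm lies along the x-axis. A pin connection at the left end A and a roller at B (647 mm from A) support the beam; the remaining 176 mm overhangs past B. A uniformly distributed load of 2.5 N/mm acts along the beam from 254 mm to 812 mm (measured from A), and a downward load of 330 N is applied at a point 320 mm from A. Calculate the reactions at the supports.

Resultant of the distributed load: 2.5 × 558 = 1395 N at 533 mm from A.
Taking moments about A: B_y·647 − (2.5·558)·533 − 330·320 = 0 → B_y = 849135/647 = 1312.42 ≈ 1312 N.
ΣF_y = 0: A_y + 1312.42 − 2.5·558 − 330 = 0 → A_y = 412.6 N.
ΣF_x = 0: no horizontal applied forces, so A_x = 0.

A_x = 0, A_y = 412.6 N, B_y = 1312 N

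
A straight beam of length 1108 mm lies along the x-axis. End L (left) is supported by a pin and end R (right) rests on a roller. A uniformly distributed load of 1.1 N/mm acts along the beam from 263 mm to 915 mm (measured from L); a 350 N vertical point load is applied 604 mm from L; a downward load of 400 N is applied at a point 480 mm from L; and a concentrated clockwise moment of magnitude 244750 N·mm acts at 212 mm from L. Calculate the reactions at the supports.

Resultant of the distributed load: 1.1 × 652 = 717.2 N at 589 mm from L.
Taking moments about L: R_y·1108 − (1.1·652)·589 − 350·604 − 400·480 − 244750 = 0 → R_y = 1070580.8/1108 = 966.228 ≈ 966.2 N.
ΣF_y = 0: L_y + 966.228 − 1.1·652 − 350 − 400 = 0 → L_y = 501.0 N.
ΣF_x = 0: no horizontal applied forces, so L_x = 0.

L_x = 0, L_y = 501.0 N, R_y = 966.2 N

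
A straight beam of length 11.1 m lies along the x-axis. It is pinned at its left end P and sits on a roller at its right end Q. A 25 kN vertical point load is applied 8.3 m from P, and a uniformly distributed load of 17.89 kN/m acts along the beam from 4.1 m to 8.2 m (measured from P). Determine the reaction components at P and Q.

Resultant of the distributed load: 17.89 × 4.1 = 73.349 kN at 6.15 m from P.
Moments about P: Q_y·11.1 − 25·8.3 − (17.89·4.1)·6.15 = 0 → Q_y = 658.59635/11.1 = 59.333 ≈ 59.33 kN.
ΣF_y = 0: P_y + 59.333 − 25 − 17.89·4.1 = 0 → P_y = 39.02 kN.
ΣF_x = 0: no horizontal applied forces, so P_x = 0.

P_x = 0, P_y = 39.02 kN, Q_y = 59.33 kN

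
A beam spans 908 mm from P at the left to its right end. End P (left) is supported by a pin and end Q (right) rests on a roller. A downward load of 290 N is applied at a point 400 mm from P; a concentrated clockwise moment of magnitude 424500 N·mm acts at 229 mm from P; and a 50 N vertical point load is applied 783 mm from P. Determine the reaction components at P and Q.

P_x = 0, P_y = -298.4 N, Q_y = 638.4 N

Moments about P: Q_y·908 − 290·400 − 424500 − 50·783 = 0 → Q_y = 579650/908 = 638.381 ≈ 638.4 N.
ΣF_y = 0: P_y + 638.381 − 290 − 50 = 0 → P_y = -298.4 N.
ΣF_x = 0: no horizontal applied forces, so P_x = 0.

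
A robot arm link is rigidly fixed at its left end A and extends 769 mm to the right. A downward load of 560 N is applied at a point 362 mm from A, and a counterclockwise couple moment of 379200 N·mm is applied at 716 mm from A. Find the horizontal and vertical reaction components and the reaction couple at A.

ΣF_x = 0: A_x = 0.
ΣF_y = 0: A_y − 560 = 0 → A_y = 560.0 N.
ΣM about A: M_A − 560·362 + 379200 = 0 → M_A = -176500 N·mm.

A_x = 0, A_y = 560.0 N, M_A = -176500 N·mm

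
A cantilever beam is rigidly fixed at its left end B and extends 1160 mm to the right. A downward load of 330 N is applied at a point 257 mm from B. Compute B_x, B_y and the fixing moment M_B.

B_x = 0, B_y = 330.0 N, M_B = 84810 N·mm

ΣF_x = 0: B_x = 0.
ΣF_y = 0: B_y − 330 = 0 → B_y = 330.0 N.
ΣM about B: M_B − 330·257 = 0 → M_B = 84810 N·mm.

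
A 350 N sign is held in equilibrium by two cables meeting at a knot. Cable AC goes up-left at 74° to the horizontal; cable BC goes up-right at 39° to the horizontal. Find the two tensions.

T_AC = 295.5 N, T_BC = 104.8 N

ΣF_x = 0: −T_AC·cos74° + T_BC·cos39° = 0 → T_BC = 0.354679·T_AC.
ΣF_y = 0: T_AC·sin74° + T_BC·sin39° = 350.
Substitute: T_AC·(0.961262 + 0.354679·0.62932) = 350 → T_AC = 295.491 ≈ 295.5 N.
Then T_BC = 0.354679 × 295.491 = 104.8 N.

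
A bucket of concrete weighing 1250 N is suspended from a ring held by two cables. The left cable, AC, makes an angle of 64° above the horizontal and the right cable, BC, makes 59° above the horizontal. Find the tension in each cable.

T_AC = 767.6 N, T_BC = 653.4 N

ΣF_x = 0: −T_AC·cos64° + T_BC·cos59° = 0 → T_BC = 0.851143·T_AC.
ΣF_y = 0: T_AC·sin64° + T_BC·sin59° = 1250.
Substitute: T_AC·(0.898794 + 0.851143·0.857167) = 1250 → T_AC = 767.641 ≈ 767.6 N.
Then T_BC = 0.851143 × 767.641 = 653.4 N.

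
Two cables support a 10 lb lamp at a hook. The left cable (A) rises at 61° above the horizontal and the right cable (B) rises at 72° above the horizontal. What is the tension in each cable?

T_A = 4.225 lb, T_B = 6.629 lb

ΣF_x = 0: −T_A·cos61° + T_B·cos72° = 0 → T_B = 1.56888·T_A.
ΣF_y = 0: T_A·sin61° + T_B·sin72° = 10.
Substitute: T_A·(0.87462 + 1.56888·0.951057) = 10 → T_A = 4.22527 ≈ 4.225 lb.
Then T_B = 1.56888 × 4.22527 = 6.629 lb.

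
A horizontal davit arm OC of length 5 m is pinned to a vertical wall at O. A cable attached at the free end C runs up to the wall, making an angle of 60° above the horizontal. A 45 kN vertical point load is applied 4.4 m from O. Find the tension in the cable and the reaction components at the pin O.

T = 45.73 kN, O_x = 22.86 kN, O_y = 5.400 kN

ΣM about O: T·sin60°·5 − 45·4.4 = 0 → T = 198/(5·0.866025) = 45.7262 ≈ 45.73 kN.
ΣF_x = 0: O_x − T·cos60° = 0 → O_x = 45.7262 × 0.5 = 22.86 kN.
ΣF_y = 0: O_y + T·sin60° − 45 = 0 → O_y = 45 − 45.7262 × 0.866025 = 5.400 kN.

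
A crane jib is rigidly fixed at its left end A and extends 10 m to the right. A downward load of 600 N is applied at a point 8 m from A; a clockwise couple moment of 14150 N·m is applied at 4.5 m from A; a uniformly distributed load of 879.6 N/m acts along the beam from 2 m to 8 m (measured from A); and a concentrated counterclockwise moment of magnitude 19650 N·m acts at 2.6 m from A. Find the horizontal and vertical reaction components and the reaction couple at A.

Resultant of the distributed load: 879.6 × 6 = 5277.6 N at 5 m from A.
ΣF_x = 0: A_x = 0.
ΣF_y = 0: A_y − 600 − 879.6·6 = 0 → A_y = 5878 N.
ΣM about A: M_A − 600·8 − 14150 − (879.6·6)·5 + 19650 = 0 → M_A = 25690 N·m.

A_x = 0, A_y = 5878 N, M_A = 25690 N·m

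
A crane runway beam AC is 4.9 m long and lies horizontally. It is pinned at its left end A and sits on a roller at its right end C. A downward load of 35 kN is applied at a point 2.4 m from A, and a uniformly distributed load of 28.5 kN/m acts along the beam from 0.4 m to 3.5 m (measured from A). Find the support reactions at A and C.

A_x = 0, A_y = 71.05 kN, C_y = 52.30 kN

Resultant of the distributed load: 28.5 × 3.1 = 88.35 kN at 1.95 m from A.
Moments about A: C_y·4.9 − 35·2.4 − (28.5·3.1)·1.95 = 0 → C_y = 256.2825/4.9 = 52.3026 ≈ 52.30 kN.
ΣF_y = 0: A_y + 52.3026 − 35 − 28.5·3.1 = 0 → A_y = 71.05 kN.
ΣF_x = 0: no horizontal applied forces, so A_x = 0.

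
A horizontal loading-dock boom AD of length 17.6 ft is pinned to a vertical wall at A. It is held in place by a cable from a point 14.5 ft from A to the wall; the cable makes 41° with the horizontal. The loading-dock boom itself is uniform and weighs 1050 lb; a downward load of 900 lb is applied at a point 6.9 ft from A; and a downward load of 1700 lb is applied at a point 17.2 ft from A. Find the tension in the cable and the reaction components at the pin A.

ΣM about A: T·sin41°·14.5 − 1050·8.8 − 900·6.9 − 1700·17.2 = 0 → T = 44690/(14.5·0.656059) = 4697.85 ≈ 4698 lb.
ΣF_x = 0: A_x − T·cos41° = 0 → A_x = 4697.85 × 0.75471 = 3546 lb.
ΣF_y = 0: A_y + T·sin41° − 1050 − 900 − 1700 = 0 → A_y = 3650 − 4697.85 × 0.656059 = 567.9 lb.

T = 4698 lb, A_x = 3546 lb, A_y = 567.9 lb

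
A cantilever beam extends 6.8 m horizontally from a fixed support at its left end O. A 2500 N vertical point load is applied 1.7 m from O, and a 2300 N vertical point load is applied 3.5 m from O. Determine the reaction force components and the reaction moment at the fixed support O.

O_x = 0, O_y = 4800 N, M_O = 12300 N·m

ΣF_x = 0: O_x = 0.
ΣF_y = 0: O_y − 2500 − 2300 = 0 → O_y = 4800 N.
ΣM about O: M_O − 2500·1.7 − 2300·3.5 = 0 → M_O = 12300 N·m.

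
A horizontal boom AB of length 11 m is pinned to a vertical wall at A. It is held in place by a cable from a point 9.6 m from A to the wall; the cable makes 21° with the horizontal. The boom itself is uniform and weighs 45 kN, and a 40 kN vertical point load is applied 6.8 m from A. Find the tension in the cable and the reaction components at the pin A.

ΣM about A: T·sin21°·9.6 − 45·5.5 − 40·6.8 = 0 → T = 519.5/(9.6·0.358368) = 151.003 ≈ 151.0 kN.
ΣF_x = 0: A_x − T·cos21° = 0 → A_x = 151.003 × 0.93358 = 141.0 kN.
ΣF_y = 0: A_y + T·sin21° − 45 − 40 = 0 → A_y = 85 − 151.003 × 0.358368 = 30.89 kN.

T = 151.0 kN, A_x = 141.0 kN, A_y = 30.89 kN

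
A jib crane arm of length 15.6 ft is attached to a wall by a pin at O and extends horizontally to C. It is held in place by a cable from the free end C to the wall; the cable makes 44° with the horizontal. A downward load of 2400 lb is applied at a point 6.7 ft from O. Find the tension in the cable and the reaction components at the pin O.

ΣM about O: T·sin44°·15.6 − 2400·6.7 = 0 → T = 16080/(15.6·0.694658) = 1483.85 ≈ 1484 lb.
ΣF_x = 0: O_x − T·cos44° = 0 → O_x = 1483.85 × 0.71934 = 1067 lb.
ΣF_y = 0: O_y + T·sin44° − 2400 = 0 → O_y = 2400 − 1483.85 × 0.694658 = 1369 lb.

T = 1484 lb, O_x = 1067 lb, O_y = 1369 lb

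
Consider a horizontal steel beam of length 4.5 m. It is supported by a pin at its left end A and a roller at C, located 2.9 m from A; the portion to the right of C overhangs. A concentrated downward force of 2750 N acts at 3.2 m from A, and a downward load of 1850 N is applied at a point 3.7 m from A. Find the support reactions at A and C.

ΣM about A: C_y·2.9 − 2750·3.2 − 1850·3.7 = 0 → C_y = 15645/2.9 = 5394.83 ≈ 5395 N.
ΣF_y = 0: A_y + 5394.83 − 2750 − 1850 = 0 → A_y = -794.8 N.
ΣF_x = 0: no horizontal applied forces, so A_x = 0.

A_x = 0, A_y = -794.8 N, C_y = 5395 N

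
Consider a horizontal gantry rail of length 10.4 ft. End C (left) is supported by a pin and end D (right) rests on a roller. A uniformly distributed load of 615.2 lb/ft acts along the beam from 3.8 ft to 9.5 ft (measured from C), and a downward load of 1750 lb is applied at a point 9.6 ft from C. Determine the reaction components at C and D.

C_x = 0, C_y = 1399 lb, D_y = 3858 lb

Resultant of the distributed load: 615.2 × 5.7 = 3506.64 lb at 6.65 ft from C.
ΣM about C: D_y·10.4 − (615.2·5.7)·6.65 − 1750·9.6 = 0 → D_y = 40119.156/10.4 = 3857.61 ≈ 3858 lb.
ΣF_y = 0: C_y + 3857.61 − 615.2·5.7 − 1750 = 0 → C_y = 1399 lb.
ΣF_x = 0: no horizontal applied forces, so C_x = 0.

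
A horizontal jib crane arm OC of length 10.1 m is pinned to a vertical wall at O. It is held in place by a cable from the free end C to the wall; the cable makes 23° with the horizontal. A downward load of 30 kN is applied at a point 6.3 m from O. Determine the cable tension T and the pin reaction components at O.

T = 47.89 kN, O_x = 44.08 kN, O_y = 11.29 kN

ΣM about O: T·sin23°·10.1 − 30·6.3 = 0 → T = 189/(10.1·0.390731) = 47.892 ≈ 47.89 kN.
ΣF_x = 0: O_x − T·cos23° = 0 → O_x = 47.892 × 0.920505 = 44.08 kN.
ΣF_y = 0: O_y + T·sin23° − 30 = 0 → O_y = 30 − 47.892 × 0.390731 = 11.29 kN.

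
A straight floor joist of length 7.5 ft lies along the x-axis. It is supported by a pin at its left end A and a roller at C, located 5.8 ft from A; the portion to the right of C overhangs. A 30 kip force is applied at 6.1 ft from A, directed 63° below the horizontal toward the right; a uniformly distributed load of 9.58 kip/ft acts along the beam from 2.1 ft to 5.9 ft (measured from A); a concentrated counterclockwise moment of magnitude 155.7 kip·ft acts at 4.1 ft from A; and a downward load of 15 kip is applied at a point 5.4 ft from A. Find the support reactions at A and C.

Resultant of the distributed load: 9.58 × 3.8 = 36.404 kip at 4 ft from A.
Taking moments about A: C_y·5.8 − 30·sin63°·6.1 − (9.58·3.8)·4 + 155.7 − 15·5.4 = 0 → C_y = 233.97/5.8 = 40.3397 ≈ 40.34 kip.
ΣF_y = 0: A_y + 40.3397 − 30·sin63° − 9.58·3.8 − 15 = 0 → A_y = 37.79 kip.
ΣF_x = 0: A_x + 30·cos63° = 0 → A_x = -13.62 kip.

A_x = -13.62 kip, A_y = 37.79 kip, C_y = 40.34 kip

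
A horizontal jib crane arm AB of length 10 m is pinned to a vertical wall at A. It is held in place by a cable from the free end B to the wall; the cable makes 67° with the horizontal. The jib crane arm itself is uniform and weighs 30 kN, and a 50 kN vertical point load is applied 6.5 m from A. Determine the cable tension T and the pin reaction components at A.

ΣM about A: T·sin67°·10 − 30·5 − 50·6.5 = 0 → T = 475/(10·0.920505) = 51.6021 ≈ 51.60 kN.
ΣF_x = 0: A_x − T·cos67° = 0 → A_x = 51.6021 × 0.390731 = 20.16 kN.
ΣF_y = 0: A_y + T·sin67° − 30 − 50 = 0 → A_y = 80 − 51.6021 × 0.920505 = 32.50 kN.

T = 51.60 kN, A_x = 20.16 kN, A_y = 32.50 kN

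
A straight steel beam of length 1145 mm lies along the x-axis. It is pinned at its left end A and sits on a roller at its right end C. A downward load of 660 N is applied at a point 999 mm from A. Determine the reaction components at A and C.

A_x = 0, A_y = 84.16 N, C_y = 575.8 N

ΣM about A: C_y·1145 − 660·999 = 0 → C_y = 659340/1145 = 575.843 ≈ 575.8 N.
ΣF_y = 0: A_y + 575.843 − 660 = 0 → A_y = 84.16 N.
ΣF_x = 0: no horizontal applied forces, so A_x = 0.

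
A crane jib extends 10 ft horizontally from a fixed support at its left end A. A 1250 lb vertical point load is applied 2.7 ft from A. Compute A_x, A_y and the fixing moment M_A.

ΣF_x = 0: A_x = 0.
ΣF_y = 0: A_y − 1250 = 0 → A_y = 1250 lb.
ΣM about A: M_A − 1250·2.7 = 0 → M_A = 3375 lb·ft.

A_x = 0, A_y = 1250 lb, M_A = 3375 lb·ft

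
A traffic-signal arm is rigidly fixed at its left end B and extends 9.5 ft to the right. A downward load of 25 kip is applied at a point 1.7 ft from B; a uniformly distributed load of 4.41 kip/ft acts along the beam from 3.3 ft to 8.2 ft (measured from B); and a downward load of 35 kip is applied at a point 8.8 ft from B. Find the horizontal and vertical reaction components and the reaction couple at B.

Resultant of the distributed load: 4.41 × 4.9 = 21.609 kip at 5.75 ft from B.
ΣF_x = 0: B_x = 0.
ΣF_y = 0: B_y − 25 − 4.41·4.9 − 35 = 0 → B_y = 81.61 kip.
ΣM about B: M_B − 25·1.7 − (4.41·4.9)·5.75 − 35·8.8 = 0 → M_B = 474.8 kip·ft.

B_x = 0, B_y = 81.61 kip, M_B = 474.8 kip·ft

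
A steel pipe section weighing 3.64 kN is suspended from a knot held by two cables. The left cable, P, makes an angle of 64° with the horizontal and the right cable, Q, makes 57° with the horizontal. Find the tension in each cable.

ΣF_x = 0: −T_P·cos64° + T_Q·cos57° = 0 → T_Q = 0.804884·T_P.
ΣF_y = 0: T_P·sin64° + T_Q·sin57° = 3.64.
Substitute: T_P·(0.898794 + 0.804884·0.838671) = 3.64 → T_P = 2.31283 ≈ 2.313 kN.
Then T_Q = 0.804884 × 2.31283 = 1.862 kN.

T_P = 2.313 kN, T_Q = 1.862 kN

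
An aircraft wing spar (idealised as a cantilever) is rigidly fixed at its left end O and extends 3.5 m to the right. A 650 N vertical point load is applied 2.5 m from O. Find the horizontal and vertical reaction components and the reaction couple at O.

ΣF_x = 0: O_x = 0.
ΣF_y = 0: O_y − 650 = 0 → O_y = 650.0 N.
ΣM about O: M_O − 650·2.5 = 0 → M_O = 1625 N·m.

O_x = 0, O_y = 650.0 N, M_O = 1625 N·m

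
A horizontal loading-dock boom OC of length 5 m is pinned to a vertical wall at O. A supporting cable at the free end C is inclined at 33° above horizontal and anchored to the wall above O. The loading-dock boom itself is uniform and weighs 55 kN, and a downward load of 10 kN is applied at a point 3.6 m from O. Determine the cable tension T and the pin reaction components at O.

ΣM about O: T·sin33°·5 − 55·2.5 − 10·3.6 = 0 → T = 173.5/(5·0.544639) = 63.7119 ≈ 63.71 kN.
ΣF_x = 0: O_x − T·cos33° = 0 → O_x = 63.7119 × 0.838671 = 53.43 kN.
ΣF_y = 0: O_y + T·sin33° − 55 − 10 = 0 → O_y = 65 − 63.7119 × 0.544639 = 30.30 kN.

T = 63.71 kN, O_x = 53.43 kN, O_y = 30.30 kN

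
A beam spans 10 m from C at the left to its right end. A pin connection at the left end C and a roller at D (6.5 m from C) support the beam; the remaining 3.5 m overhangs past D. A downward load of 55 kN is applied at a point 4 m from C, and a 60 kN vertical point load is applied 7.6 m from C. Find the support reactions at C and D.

Taking moments about C: D_y·6.5 − 55·4 − 60·7.6 = 0 → D_y = 676/6.5 = 104.0 kN.
ΣF_y = 0: C_y + 104 − 55 − 60 = 0 → C_y = 11.00 kN.
ΣF_x = 0: no horizontal applied forces, so C_x = 0.

C_x = 0, C_y = 11.00 kN, D_y = 104.0 kN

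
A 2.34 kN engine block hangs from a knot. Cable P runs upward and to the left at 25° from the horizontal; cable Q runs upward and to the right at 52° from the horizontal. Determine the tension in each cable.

T_P = 1.479 kN, T_Q = 2.177 kN

ΣF_x = 0: −T_P·cos25° + T_Q·cos52° = 0 → T_Q = 1.47209·T_P.
ΣF_y = 0: T_P·sin25° + T_Q·sin52° = 2.34.
Substitute: T_P·(0.422618 + 1.47209·0.788011) = 2.34 → T_P = 1.47854 ≈ 1.479 kN.
Then T_Q = 1.47209 × 1.47854 = 2.177 kN.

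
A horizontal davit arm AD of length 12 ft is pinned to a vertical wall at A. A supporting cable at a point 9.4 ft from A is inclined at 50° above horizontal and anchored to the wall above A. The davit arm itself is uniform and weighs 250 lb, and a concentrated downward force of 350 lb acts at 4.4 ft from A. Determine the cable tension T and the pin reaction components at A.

T = 422.2 lb, A_x = 271.4 lb, A_y = 276.6 lb

ΣM about A: T·sin50°·9.4 − 250·6 − 350·4.4 = 0 → T = 3040/(9.4·0.766044) = 422.175 ≈ 422.2 lb.
ΣF_x = 0: A_x − T·cos50° = 0 → A_x = 422.175 × 0.642788 = 271.4 lb.
ΣF_y = 0: A_y + T·sin50° − 250 − 350 = 0 → A_y = 600 − 422.175 × 0.766044 = 276.6 lb.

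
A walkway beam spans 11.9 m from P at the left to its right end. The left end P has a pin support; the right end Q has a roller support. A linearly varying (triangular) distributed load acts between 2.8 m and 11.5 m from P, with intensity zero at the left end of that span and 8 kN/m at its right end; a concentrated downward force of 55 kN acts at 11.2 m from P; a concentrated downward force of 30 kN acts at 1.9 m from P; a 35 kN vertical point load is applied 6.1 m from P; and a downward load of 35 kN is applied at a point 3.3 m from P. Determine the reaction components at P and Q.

Resultant of the triangular load: ½ × 8 × 8.7 = 34.8 kN, acting at 8.6 m from P (one-third of the span from the peak).
ΣM about P: Q_y·11.9 − (½·8·8.7)·8.6 − 55·11.2 − 30·1.9 − 35·6.1 − 35·3.3 = 0 → Q_y = 1301.28/11.9 = 109.351 ≈ 109.4 kN.
ΣF_y = 0: P_y + 109.351 − ½·8·8.7 − 55 − 30 − 35 − 35 = 0 → P_y = 80.45 kN.
ΣF_x = 0: no horizontal applied forces, so P_x = 0.

P_x = 0, P_y = 80.45 kN, Q_y = 109.4 kN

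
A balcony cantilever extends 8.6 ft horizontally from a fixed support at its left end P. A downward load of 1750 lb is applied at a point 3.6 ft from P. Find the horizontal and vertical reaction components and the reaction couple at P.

P_x = 0, P_y = 1750 lb, M_P = 6300 lb·ft

ΣF_x = 0: P_x = 0.
ΣF_y = 0: P_y − 1750 = 0 → P_y = 1750 lb.
ΣM about P: M_P − 1750·3.6 = 0 → M_P = 6300 lb·ft.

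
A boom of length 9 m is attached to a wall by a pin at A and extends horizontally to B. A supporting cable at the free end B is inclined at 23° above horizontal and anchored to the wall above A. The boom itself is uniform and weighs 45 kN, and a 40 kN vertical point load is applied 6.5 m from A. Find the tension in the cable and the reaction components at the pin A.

ΣM about A: T·sin23°·9 − 45·4.5 − 40·6.5 = 0 → T = 462.5/(9·0.390731) = 131.52 ≈ 131.5 kN.
ΣF_x = 0: A_x − T·cos23° = 0 → A_x = 131.52 × 0.920505 = 121.1 kN.
ΣF_y = 0: A_y + T·sin23° − 45 − 40 = 0 → A_y = 85 − 131.52 × 0.390731 = 33.61 kN.

T = 131.5 kN, A_x = 121.1 kN, A_y = 33.61 kN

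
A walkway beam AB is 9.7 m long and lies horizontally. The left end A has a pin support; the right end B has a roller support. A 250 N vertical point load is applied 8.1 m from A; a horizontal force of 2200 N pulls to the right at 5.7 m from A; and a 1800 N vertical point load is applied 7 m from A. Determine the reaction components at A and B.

A_x = -2200 N, A_y = 542.3 N, B_y = 1508 N

ΣM about A: B_y·9.7 − 250·8.1 − 1800·7 = 0 → B_y = 14625/9.7 = 1507.73 ≈ 1508 N.
ΣF_y = 0: A_y + 1507.73 − 250 − 1800 = 0 → A_y = 542.3 N.
ΣF_x = 0: A_x + 2200 = 0 → A_x = -2200 N.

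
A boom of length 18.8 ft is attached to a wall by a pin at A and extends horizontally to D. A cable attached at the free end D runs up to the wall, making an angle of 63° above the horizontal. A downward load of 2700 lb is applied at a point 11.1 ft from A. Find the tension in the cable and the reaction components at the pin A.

T = 1789 lb, A_x = 812.3 lb, A_y = 1106 lb

ΣM about A: T·sin63°·18.8 − 2700·11.1 = 0 → T = 29970/(18.8·0.891007) = 1789.15 ≈ 1789 lb.
ΣF_x = 0: A_x − T·cos63° = 0 → A_x = 1789.15 × 0.45399 = 812.3 lb.
ΣF_y = 0: A_y + T·sin63° − 2700 = 0 → A_y = 2700 − 1789.15 × 0.891007 = 1106 lb.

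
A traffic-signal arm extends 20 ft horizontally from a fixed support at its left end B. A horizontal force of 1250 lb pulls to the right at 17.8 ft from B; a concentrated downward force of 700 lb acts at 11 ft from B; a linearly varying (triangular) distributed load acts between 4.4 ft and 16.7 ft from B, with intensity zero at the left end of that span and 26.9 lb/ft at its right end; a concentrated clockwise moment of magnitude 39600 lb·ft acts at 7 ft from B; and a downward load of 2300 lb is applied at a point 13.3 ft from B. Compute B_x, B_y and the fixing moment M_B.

B_x = -1250 lb, B_y = 3165 lb, M_B = 79970 lb·ft

Resultant of the triangular load: ½ × 26.9 × 12.3 = 165.435 lb, acting at 12.6 ft from B (one-third of the span from the peak).
ΣF_x = 0: B_x + 1250 = 0 → B_x = -1250 lb.
ΣF_y = 0: B_y − 700 − ½·26.9·12.3 − 2300 = 0 → B_y = 3165 lb.
ΣM about B: M_B − 700·11 − (½·26.9·12.3)·12.6 − 39600 − 2300·13.3 = 0 → M_B = 79970 lb·ft.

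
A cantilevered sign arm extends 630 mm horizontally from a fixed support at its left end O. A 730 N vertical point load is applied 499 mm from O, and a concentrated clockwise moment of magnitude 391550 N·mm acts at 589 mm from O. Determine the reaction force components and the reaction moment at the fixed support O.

ΣF_x = 0: O_x = 0.
ΣF_y = 0: O_y − 730 = 0 → O_y = 730.0 N.
ΣM about O: M_O − 730·499 − 391550 = 0 → M_O = 755800 N·mm.

O_x = 0, O_y = 730.0 N, M_O = 755800 N·mm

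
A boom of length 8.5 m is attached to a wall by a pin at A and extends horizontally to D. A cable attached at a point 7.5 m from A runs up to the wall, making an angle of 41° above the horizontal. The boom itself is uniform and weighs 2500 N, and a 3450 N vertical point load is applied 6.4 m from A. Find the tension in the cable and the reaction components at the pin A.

ΣM about A: T·sin41°·7.5 − 2500·4.25 − 3450·6.4 = 0 → T = 32705/(7.5·0.656059) = 6646.76 ≈ 6647 N.
ΣF_x = 0: A_x − T·cos41° = 0 → A_x = 6646.76 × 0.75471 = 5016 N.
ΣF_y = 0: A_y + T·sin41° − 2500 − 3450 = 0 → A_y = 5950 − 6646.76 × 0.656059 = 1589 N.

T = 6647 N, A_x = 5016 N, A_y = 1589 N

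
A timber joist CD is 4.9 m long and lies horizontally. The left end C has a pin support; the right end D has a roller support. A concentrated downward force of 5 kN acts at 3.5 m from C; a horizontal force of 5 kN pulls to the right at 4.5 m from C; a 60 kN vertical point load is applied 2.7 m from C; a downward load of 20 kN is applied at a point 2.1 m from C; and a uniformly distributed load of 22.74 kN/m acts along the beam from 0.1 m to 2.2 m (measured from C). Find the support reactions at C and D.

C_x = -5.000 kN, C_y = 76.34 kN, D_y = 56.41 kN

Resultant of the distributed load: 22.74 × 2.1 = 47.754 kN at 1.15 m from C.
ΣM about C: D_y·4.9 − 5·3.5 − 60·2.7 − 20·2.1 − (22.74·2.1)·1.15 = 0 → D_y = 276.4171/4.9 = 56.4117 ≈ 56.41 kN.
ΣF_y = 0: C_y + 56.4117 − 5 − 60 − 20 − 22.74·2.1 = 0 → C_y = 76.34 kN.
ΣF_x = 0: C_x + 5 = 0 → C_x = -5.000 kN.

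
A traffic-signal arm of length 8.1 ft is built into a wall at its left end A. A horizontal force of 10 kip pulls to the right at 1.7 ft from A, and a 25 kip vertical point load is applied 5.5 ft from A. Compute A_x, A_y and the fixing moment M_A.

ΣF_x = 0: A_x + 10 = 0 → A_x = -10.00 kip.
ΣF_y = 0: A_y − 25 = 0 → A_y = 25.00 kip.
ΣM about A: M_A − 25·5.5 = 0 → M_A = 137.5 kip·ft.

A_x = -10.00 kip, A_y = 25.00 kip, M_A = 137.5 kip·ft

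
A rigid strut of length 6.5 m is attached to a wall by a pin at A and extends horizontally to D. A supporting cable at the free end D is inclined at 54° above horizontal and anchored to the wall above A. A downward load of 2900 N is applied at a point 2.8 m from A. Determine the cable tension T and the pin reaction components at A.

T = 1544 N, A_x = 907.6 N, A_y = 1651 N

ΣM about A: T·sin54°·6.5 − 2900·2.8 = 0 → T = 8120/(6.5·0.809017) = 1544.13 ≈ 1544 N.
ΣF_x = 0: A_x − T·cos54° = 0 → A_x = 1544.13 × 0.587785 = 907.6 N.
ΣF_y = 0: A_y + T·sin54° − 2900 = 0 → A_y = 2900 − 1544.13 × 0.809017 = 1651 N.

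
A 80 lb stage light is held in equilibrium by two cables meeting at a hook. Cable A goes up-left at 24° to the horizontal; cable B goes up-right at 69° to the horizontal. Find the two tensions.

T_A = 28.71 lb, T_B = 73.18 lb

ΣF_x = 0: −T_A·cos24° + T_B·cos69° = 0 → T_B = 2.54918·T_A.
ΣF_y = 0: T_A·sin24° + T_B·sin69° = 80.
Substitute: T_A·(0.406737 + 2.54918·0.93358) = 80 → T_A = 28.7088 ≈ 28.71 lb.
Then T_B = 2.54918 × 28.7088 = 73.18 lb.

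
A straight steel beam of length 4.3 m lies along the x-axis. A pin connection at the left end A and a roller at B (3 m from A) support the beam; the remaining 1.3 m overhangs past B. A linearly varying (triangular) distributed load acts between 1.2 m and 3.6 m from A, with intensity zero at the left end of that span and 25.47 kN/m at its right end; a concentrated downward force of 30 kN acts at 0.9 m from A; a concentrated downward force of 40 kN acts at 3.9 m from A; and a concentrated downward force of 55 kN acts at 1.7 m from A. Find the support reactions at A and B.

Resultant of the triangular load: ½ × 25.47 × 2.4 = 30.564 kN, acting at 2.8 m from A (one-third of the span from the peak).
ΣM about A: B_y·3 − (½·25.47·2.4)·2.8 − 30·0.9 − 40·3.9 − 55·1.7 = 0 → B_y = 362.0792/3 = 120.693 ≈ 120.7 kN.
ΣF_y = 0: A_y + 120.693 − ½·25.47·2.4 − 30 − 40 − 55 = 0 → A_y = 34.87 kN.
ΣF_x = 0: no horizontal applied forces, so A_x = 0.

A_x = 0, A_y = 34.87 kN, B_y = 120.7 kN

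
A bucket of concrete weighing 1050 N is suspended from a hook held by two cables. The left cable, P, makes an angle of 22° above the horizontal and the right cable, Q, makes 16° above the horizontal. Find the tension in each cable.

T_P = 1639 N, T_Q = 1581 N

ΣF_x = 0: −T_P·cos22° + T_Q·cos16° = 0 → T_Q = 0.964549·T_P.
ΣF_y = 0: T_P·sin22° + T_Q·sin16° = 1050.
Substitute: T_P·(0.374607 + 0.964549·0.275637) = 1050 → T_P = 1639.41 ≈ 1639 N.
Then T_Q = 0.964549 × 1639.41 = 1581 N.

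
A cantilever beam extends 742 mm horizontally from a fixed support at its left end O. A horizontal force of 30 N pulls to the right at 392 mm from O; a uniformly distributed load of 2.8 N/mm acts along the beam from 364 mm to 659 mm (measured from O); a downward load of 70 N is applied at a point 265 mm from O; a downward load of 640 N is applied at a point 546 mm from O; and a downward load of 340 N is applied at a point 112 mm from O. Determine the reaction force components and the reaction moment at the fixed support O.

Resultant of the distributed load: 2.8 × 295 = 826 N at 511.5 mm from O.
ΣF_x = 0: O_x + 30 = 0 → O_x = -30.00 N.
ΣF_y = 0: O_y − 2.8·295 − 70 − 640 − 340 = 0 → O_y = 1876 N.
ΣM about O: M_O − (2.8·295)·511.5 − 70·265 − 640·546 − 340·112 = 0 → M_O = 828600 N·mm.

O_x = -30.00 N, O_y = 1876 N, M_O = 828600 N·mm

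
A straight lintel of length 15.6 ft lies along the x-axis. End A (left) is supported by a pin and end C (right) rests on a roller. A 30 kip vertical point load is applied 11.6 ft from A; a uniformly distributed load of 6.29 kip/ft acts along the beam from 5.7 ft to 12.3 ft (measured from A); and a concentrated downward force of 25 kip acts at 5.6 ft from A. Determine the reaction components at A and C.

Resultant of the distributed load: 6.29 × 6.6 = 41.514 kip at 9 ft from A.
Taking moments about A: C_y·15.6 − 30·11.6 − (6.29·6.6)·9 − 25·5.6 = 0 → C_y = 861.626/15.6 = 55.2324 ≈ 55.23 kip.
ΣF_y = 0: A_y + 55.2324 − 30 − 6.29·6.6 − 25 = 0 → A_y = 41.28 kip.
ΣF_x = 0: no horizontal applied forces, so A_x = 0.

A_x = 0, A_y = 41.28 kip, C_y = 55.23 kip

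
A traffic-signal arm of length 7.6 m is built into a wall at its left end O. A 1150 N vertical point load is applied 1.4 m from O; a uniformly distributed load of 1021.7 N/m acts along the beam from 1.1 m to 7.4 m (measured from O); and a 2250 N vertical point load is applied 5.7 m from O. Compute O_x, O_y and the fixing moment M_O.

Resultant of the distributed load: 1021.7 × 6.3 = 6436.71 N at 4.25 m from O.
ΣF_x = 0: O_x = 0.
ΣF_y = 0: O_y − 1150 − 1021.7·6.3 − 2250 = 0 → O_y = 9837 N.
ΣM about O: M_O − 1150·1.4 − (1021.7·6.3)·4.25 − 2250·5.7 = 0 → M_O = 41790 N·m.

O_x = 0, O_y = 9837 N, M_O = 41790 N·m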